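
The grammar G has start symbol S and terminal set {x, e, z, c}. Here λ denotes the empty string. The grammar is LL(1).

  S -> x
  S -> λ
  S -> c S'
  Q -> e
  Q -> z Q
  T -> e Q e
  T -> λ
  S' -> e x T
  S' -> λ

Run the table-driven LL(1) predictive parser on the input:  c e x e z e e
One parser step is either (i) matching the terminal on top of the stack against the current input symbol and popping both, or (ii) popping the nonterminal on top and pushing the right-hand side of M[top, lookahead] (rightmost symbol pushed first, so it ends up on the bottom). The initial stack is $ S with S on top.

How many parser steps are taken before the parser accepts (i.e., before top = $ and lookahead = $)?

step 1: stack=$ S  input=c e x e z e e $  — expand S -> c S'
step 2: stack=$ S' c  input=c e x e z e e $  — match c
step 3: stack=$ S'  input=e x e z e e $  — expand S' -> e x T
step 4: stack=$ T x e  input=e x e z e e $  — match e
step 5: stack=$ T x  input=x e z e e $  — match x
step 6: stack=$ T  input=e z e e $  — expand T -> e Q e
step 7: stack=$ e Q e  input=e z e e $  — match e
step 8: stack=$ e Q  input=z e e $  — expand Q -> z Q
step 9: stack=$ e Q z  input=z e e $  — match z
step 10: stack=$ e Q  input=e e $  — expand Q -> e
step 11: stack=$ e e  input=e e $  — match e
step 12: stack=$ e  input=e $  — match e
Accept reached after 12 steps.

12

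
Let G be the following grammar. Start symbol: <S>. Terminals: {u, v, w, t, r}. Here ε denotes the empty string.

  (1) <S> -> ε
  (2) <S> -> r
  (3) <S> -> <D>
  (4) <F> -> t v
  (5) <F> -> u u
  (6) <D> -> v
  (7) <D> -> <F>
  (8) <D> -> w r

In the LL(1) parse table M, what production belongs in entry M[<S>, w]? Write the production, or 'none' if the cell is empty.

FIRST(<F>): from <F>->t v we get {t}; from <F>->u u we get {u}. So FIRST(<F>) = {t, u}.
FIRST(<D>): from <D>->v we get {v}; from <D>-><F> we get {t, u}; from <D>->w r we get {w}. So FIRST(<D>) = {t, u, v, w}.
FIRST(<S>): from <S>->ε we get {ε}; from <S>->r we get {r}; from <S>-><D> we get {t, u, v, w}. So FIRST(<S>) = {ε, r, t, u, v, w}.
FOLLOW(<S>) includes $ since <S> is the start symbol.
FOLLOW(<S>): <S> appears on no right-hand side. Thus FOLLOW(<S>) = {$}.
For <S> -> ε: FIRST(ε) = {ε}, so it goes in M[<S>, t] for t ∈ {}; since ε ∈ FIRST, also for every t ∈ FOLLOW(<S>) = {$}.
For <S> -> r: FIRST(r) = {r}, so it goes in M[<S>, t] for t ∈ {r}.
For <S> -> <D>: FIRST(<D>) = {t, u, v, w}, so it goes in M[<S>, t] for t ∈ {t, u, v, w}.

<S> -> <D>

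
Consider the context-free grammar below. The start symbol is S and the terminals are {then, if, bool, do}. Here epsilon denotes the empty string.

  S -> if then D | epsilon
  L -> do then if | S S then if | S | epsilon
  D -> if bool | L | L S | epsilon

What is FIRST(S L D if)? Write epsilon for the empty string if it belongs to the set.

{do, if, then}

FIRST(S): from S->if then D we get {if}; from S->epsilon we get {epsilon}. So FIRST(S) = {epsilon, if}.
FIRST(L): from L->do then if we get {do}; from L->S S then if we get {if, then}; from L->S we get {epsilon, if}; from L->epsilon we get {epsilon}. So FIRST(L) = {epsilon, do, if, then}.
FIRST(D): from D->if bool we get {if}; from D->L we get {epsilon, do, if, then}; from D->L S we get {epsilon, do, if, then}; from D->epsilon we get {epsilon}. So FIRST(D) = {epsilon, do, if, then}.
FIRST(S L D if): take FIRST of each symbol in turn, carrying on past any symbol whose FIRST contains epsilon; result {do, if, then}.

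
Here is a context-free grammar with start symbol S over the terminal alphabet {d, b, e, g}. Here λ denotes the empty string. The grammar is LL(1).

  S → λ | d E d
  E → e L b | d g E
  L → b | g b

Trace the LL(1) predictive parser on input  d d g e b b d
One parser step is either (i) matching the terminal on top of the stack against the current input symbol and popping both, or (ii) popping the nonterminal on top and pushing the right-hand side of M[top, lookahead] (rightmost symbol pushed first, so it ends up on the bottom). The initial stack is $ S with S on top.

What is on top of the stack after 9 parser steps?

step 1: stack=$ S  input=d d g e b b d $  — expand S → d E d
step 2: stack=$ d E d  input=d d g e b b d $  — match d
step 3: stack=$ d E  input=d g e b b d $  — expand E → d g E
step 4: stack=$ d E g d  input=d g e b b d $  — match d
step 5: stack=$ d E g  input=g e b b d $  — match g
step 6: stack=$ d E  input=e b b d $  — expand E → e L b
step 7: stack=$ d b L e  input=e b b d $  — match e
step 8: stack=$ d b L  input=b b d $  — expand L → b
step 9: stack=$ d b b  input=b b d $  — match b
Stack after step 9: $ d b (top = b).

b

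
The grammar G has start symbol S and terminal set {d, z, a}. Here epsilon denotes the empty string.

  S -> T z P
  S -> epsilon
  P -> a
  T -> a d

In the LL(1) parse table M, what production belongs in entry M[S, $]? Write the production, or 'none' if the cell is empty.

S -> epsilon

FIRST(P) = {a}
FIRST(T) = {a}
FIRST(S) = {epsilon, a}  (via T z P)
FOLLOW(S) includes $ since S is the start symbol.
FOLLOW(S): S appears on no right-hand side. Thus FOLLOW(S) = {$}.
For S -> T z P: FIRST(T z P) = {a}, so it goes in M[S, t] for t ∈ {a}.
For S -> epsilon: FIRST(epsilon) = {epsilon}, so it goes in M[S, t] for t ∈ {}; since epsilon ∈ FIRST, also for every t ∈ FOLLOW(S) = {$}.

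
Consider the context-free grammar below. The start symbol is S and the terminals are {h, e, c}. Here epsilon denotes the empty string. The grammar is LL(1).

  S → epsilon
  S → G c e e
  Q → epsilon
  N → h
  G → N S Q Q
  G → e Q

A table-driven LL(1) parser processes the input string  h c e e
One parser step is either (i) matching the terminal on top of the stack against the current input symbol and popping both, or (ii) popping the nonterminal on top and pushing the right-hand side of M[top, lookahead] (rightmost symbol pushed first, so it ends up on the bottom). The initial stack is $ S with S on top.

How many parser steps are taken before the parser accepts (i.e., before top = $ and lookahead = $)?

10

      Stack            Input      Action
   1  $ S              h c e e $  expand S → G c e e
   2  $ e e c G        h c e e $  expand G → N S Q Q
   3  $ e e c Q Q S N  h c e e $  expand N → h
   4  $ e e c Q Q S h  h c e e $  match h
   5  $ e e c Q Q S    c e e $    expand S → epsilon
   6  $ e e c Q Q      c e e $    expand Q → epsilon
   7  $ e e c Q        c e e $    expand Q → epsilon
   8  $ e e c          c e e $    match c
   9  $ e e            e e $      match e
  10  $ e              e $        match e
Accept reached after 10 steps.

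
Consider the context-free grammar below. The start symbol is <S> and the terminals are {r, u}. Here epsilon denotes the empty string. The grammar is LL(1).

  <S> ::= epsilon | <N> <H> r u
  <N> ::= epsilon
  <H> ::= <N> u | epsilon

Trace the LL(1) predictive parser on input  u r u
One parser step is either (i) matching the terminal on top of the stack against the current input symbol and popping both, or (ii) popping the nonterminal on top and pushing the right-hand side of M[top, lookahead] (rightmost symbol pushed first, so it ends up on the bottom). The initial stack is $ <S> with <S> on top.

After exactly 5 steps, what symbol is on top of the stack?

r

step 1: stack=$ <S>  input=u r u $  — expand <S> ::= <N> <H> r u
step 2: stack=$ u r <H> <N>  input=u r u $  — expand <N> ::= epsilon
step 3: stack=$ u r <H>  input=u r u $  — expand <H> ::= <N> u
step 4: stack=$ u r u <N>  input=u r u $  — expand <N> ::= epsilon
step 5: stack=$ u r u  input=u r u $  — match u
Stack after step 5: $ u r (top = r).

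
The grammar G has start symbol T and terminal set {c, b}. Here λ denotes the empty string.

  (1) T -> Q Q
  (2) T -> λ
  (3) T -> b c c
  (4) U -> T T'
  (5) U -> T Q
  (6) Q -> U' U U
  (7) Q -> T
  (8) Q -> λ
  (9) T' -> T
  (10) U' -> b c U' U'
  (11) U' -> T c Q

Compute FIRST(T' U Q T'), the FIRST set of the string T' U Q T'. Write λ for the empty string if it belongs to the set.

{λ, b, c}

FIRST(T): from T->Q Q we get {λ, b, c}; from T->λ we get {λ}; from T->b c c we get {b}. So FIRST(T) = {λ, b, c}.
FIRST(T'): from T'->T we get {λ, b, c}. So FIRST(T') = {λ, b, c}.
FIRST(U'): from U'->b c U' U' we get {b}; from U'->T c Q we get {b, c}. So FIRST(U') = {b, c}.
FIRST(Q): from Q->U' U U we get {b, c}; from Q->T we get {λ, b, c}; from Q->λ we get {λ}. So FIRST(Q) = {λ, b, c}.
FIRST(U): from U->T T' we get {λ, b, c}; from U->T Q we get {λ, b, c}. So FIRST(U) = {λ, b, c}.
FIRST(T' U Q T'): take FIRST of each symbol in turn, carrying on past any symbol whose FIRST contains λ; result {λ, b, c}.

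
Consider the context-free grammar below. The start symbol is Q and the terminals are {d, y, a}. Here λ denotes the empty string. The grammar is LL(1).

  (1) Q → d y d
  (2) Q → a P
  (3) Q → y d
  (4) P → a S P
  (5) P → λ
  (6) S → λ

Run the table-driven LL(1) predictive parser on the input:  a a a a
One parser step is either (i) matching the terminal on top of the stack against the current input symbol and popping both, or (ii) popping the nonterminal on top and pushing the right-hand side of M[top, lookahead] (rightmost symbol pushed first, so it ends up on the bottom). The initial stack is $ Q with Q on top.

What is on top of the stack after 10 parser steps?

S

step 1: stack=$ Q  input=a a a a $  — expand Q → a P
step 2: stack=$ P a  input=a a a a $  — match a
step 3: stack=$ P  input=a a a $  — expand P → a S P
step 4: stack=$ P S a  input=a a a $  — match a
step 5: stack=$ P S  input=a a $  — expand S → λ
step 6: stack=$ P  input=a a $  — expand P → a S P
step 7: stack=$ P S a  input=a a $  — match a
step 8: stack=$ P S  input=a $  — expand S → λ
step 9: stack=$ P  input=a $  — expand P → a S P
step 10: stack=$ P S a  input=a $  — match a
Stack after step 10: $ P S (top = S).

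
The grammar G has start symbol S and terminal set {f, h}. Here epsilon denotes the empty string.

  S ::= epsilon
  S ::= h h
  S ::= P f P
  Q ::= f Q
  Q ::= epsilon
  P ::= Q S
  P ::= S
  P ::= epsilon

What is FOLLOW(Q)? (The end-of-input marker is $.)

FIRST(Q) = {epsilon, f}
FIRST(S) = {epsilon, f, h}  (via P f P)
FIRST(P) = {epsilon, f, h}  (via Q S, S)
FOLLOW(S) includes $ since S is the start symbol.
FOLLOW(S): in P::=Q S, the suffix after S is empty, so FOLLOW(S) ⊇ FOLLOW(P) = {$, f}; in P::=S, the suffix after S is empty, so FOLLOW(S) ⊇ FOLLOW(P) = {$, f}. Thus FOLLOW(S) = {$, f}.
FOLLOW(P): in S::=P f P (occurrence 1), P is followed by f P with FIRST {f}; in S::=P f P (occurrence 2), the suffix after P is empty, so FOLLOW(P) ⊇ FOLLOW(S) = {$, f}. Thus FOLLOW(P) = {$, f}.
FOLLOW(Q): in Q::=f Q, the suffix after Q is empty (adds nothing new); in P::=Q S, Q is followed by S with FIRST {epsilon, f, h}; in P::=Q S, the suffix after Q is nullable, so FOLLOW(Q) ⊇ FOLLOW(P) = {$, f}. Thus FOLLOW(Q) = {$, f, h}.

{$, f, h}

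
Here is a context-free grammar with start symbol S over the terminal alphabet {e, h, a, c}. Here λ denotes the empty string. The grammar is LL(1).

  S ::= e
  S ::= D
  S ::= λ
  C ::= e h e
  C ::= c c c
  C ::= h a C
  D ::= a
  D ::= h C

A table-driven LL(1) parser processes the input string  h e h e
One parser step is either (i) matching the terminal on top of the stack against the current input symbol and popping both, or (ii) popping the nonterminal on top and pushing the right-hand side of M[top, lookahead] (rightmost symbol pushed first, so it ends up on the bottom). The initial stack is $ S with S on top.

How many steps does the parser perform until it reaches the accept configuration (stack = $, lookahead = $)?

7

step 1: stack=$ S  input=h e h e $  — expand S ::= D
step 2: stack=$ D  input=h e h e $  — expand D ::= h C
step 3: stack=$ C h  input=h e h e $  — match h
step 4: stack=$ C  input=e h e $  — expand C ::= e h e
step 5: stack=$ e h e  input=e h e $  — match e
step 6: stack=$ e h  input=h e $  — match h
step 7: stack=$ e  input=e $  — match e
Accept reached after 7 steps.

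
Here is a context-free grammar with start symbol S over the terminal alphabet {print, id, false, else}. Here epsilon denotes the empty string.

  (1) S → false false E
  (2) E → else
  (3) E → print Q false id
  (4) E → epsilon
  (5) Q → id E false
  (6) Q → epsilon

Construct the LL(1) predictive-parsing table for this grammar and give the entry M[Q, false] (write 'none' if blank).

FIRST(S): from S→false false E we get {false}. So FIRST(S) = {false}.
FIRST(E): from E→else we get {else}; from E→print Q false id we get {print}; from E→epsilon we get {epsilon}. So FIRST(E) = {epsilon, else, print}.
FIRST(Q): from Q→id E false we get {id}; from Q→epsilon we get {epsilon}. So FIRST(Q) = {epsilon, id}.
FOLLOW(S) includes $ since S is the start symbol.
FOLLOW(Q): in E→print Q false id, Q is followed by false id with FIRST {false}. Thus FOLLOW(Q) = {false}.
For Q → id E false: FIRST(id E false) = {id}, so it goes in M[Q, t] for t ∈ {id}.
For Q → epsilon: FIRST(epsilon) = {epsilon}, so it goes in M[Q, t] for t ∈ {}; since epsilon ∈ FIRST, also for every t ∈ FOLLOW(Q) = {false}.

Q → epsilon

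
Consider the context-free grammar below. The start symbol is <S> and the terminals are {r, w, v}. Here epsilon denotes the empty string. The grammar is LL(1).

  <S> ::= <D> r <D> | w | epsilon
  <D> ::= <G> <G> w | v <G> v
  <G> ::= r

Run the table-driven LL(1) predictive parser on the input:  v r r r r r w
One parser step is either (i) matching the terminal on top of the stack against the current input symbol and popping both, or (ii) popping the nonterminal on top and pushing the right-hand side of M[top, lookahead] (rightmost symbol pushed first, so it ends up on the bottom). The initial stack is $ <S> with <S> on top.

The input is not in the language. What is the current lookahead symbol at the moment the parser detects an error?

     Stack            Input            Action
  1  $ <S>            v r r r r r w $  expand <S> ::= <D> r <D>
  2  $ <D> r <D>      v r r r r r w $  expand <D> ::= v <G> v
  3  $ <D> r v <G> v  v r r r r r w $  match v
  4  $ <D> r v <G>    r r r r r w $    expand <G> ::= r
  5  $ <D> r v r      r r r r r w $    match r
  6  $ <D> r v        r r r r w $      error: top is terminal v but lookahead is r

r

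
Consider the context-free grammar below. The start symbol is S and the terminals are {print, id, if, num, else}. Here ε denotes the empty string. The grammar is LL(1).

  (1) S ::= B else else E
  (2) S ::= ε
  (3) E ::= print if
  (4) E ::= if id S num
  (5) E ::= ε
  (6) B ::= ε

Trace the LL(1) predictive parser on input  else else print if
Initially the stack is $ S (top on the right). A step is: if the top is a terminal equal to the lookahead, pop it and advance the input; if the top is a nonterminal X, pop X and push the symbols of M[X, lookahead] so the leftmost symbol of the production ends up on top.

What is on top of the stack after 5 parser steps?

     Stack            Input                 Action
  1  $ S              else else print if $  expand S ::= B else else E
  2  $ E else else B  else else print if $  expand B ::= ε
  3  $ E else else    else else print if $  match else
  4  $ E else         else print if $       match else
  5  $ E              print if $            expand E ::= print if
Stack after step 5: $ if print (top = print).

print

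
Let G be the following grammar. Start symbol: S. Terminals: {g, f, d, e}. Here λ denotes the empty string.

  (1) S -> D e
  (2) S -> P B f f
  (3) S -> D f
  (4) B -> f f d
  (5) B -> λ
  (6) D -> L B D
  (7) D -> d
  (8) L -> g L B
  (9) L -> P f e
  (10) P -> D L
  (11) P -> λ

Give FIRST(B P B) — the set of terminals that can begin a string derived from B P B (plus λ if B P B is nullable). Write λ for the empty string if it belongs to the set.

FIRST(B) = {λ, f}
FIRST(S) = {d, f, g}  (via D e, P B f f, D f)
FIRST(D) = {d, f, g}  (via L B D)
FIRST(P) = {λ, d, f, g}  (via D L)
FIRST(L) = {d, f, g}  (via P f e)
FIRST(B P B): take FIRST of each symbol in turn, carrying on past any symbol whose FIRST contains λ; result {λ, d, f, g}.

{λ, d, f, g}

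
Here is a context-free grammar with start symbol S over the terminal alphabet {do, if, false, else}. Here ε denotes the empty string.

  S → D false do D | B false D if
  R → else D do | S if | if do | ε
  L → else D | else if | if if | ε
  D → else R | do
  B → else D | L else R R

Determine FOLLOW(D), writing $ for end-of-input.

FIRST(L): from L→else D we get {else}; from L→else if we get {else}; from L→if if we get {if}; from L→ε we get {ε}. So FIRST(L) = {ε, else, if}.
FIRST(D): from D→else R we get {else}; from D→do we get {do}. So FIRST(D) = {do, else}.
FIRST(B): from B→else D we get {else}; from B→L else R R we get {else, if}. So FIRST(B) = {else, if}.
FIRST(S): from S→D false do D we get {do, else}; from S→B false D if we get {else, if}. So FIRST(S) = {do, else, if}.
FIRST(R): from R→else D do we get {else}; from R→S if we get {do, else, if}; from R→if do we get {if}; from R→ε we get {ε}. So FIRST(R) = {ε, do, else, if}.
FOLLOW(S) includes $ since S is the start symbol.
FOLLOW(S): in R→S if, S is followed by if with FIRST {if}. Thus FOLLOW(S) = {$, if}.
FOLLOW(L): in B→L else R R, L is followed by else R R with FIRST {else}. Thus FOLLOW(L) = {else}.
FOLLOW(B): in S→B false D if, B is followed by false D if with FIRST {false}. Thus FOLLOW(B) = {false}.
FOLLOW(D): in S→D false do D (occurrence 1), D is followed by false do D with FIRST {false}; in S→D false do D (occurrence 2), the suffix after D is empty, so FOLLOW(D) ⊇ FOLLOW(S) = {$, if}; in S→B false D if, D is followed by if with FIRST {if}; in R→else D do, D is followed by do with FIRST {do}; in L→else D, the suffix after D is empty, so FOLLOW(D) ⊇ FOLLOW(L) = {else}; in B→else D, the suffix after D is empty, so FOLLOW(D) ⊇ FOLLOW(B) = {false}. Thus FOLLOW(D) = {$, do, else, false, if}.
FOLLOW(R): in D→else R, the suffix after R is empty, so FOLLOW(R) ⊇ FOLLOW(D) = {$, do, else, false, if}; in B→L else R R (occurrence 1), R is followed by R with FIRST {ε, do, else, if}; in B→L else R R (occurrence 1), the suffix after R is nullable, so FOLLOW(R) ⊇ FOLLOW(B) = {false}; in B→L else R R (occurrence 2), the suffix after R is empty, so FOLLOW(R) ⊇ FOLLOW(B) = {false}. Thus FOLLOW(R) = {$, do, else, false, if}.

{$, do, else, false, if}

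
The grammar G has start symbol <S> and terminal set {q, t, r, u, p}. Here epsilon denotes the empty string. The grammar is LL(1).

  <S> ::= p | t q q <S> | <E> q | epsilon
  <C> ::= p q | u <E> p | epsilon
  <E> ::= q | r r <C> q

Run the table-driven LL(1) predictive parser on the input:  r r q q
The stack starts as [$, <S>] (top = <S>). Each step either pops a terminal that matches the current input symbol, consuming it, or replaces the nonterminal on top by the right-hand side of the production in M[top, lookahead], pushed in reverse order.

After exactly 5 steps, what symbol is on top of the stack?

q

step 1: stack=$ <S>  input=r r q q $  — expand <S> ::= <E> q
step 2: stack=$ q <E>  input=r r q q $  — expand <E> ::= r r <C> q
step 3: stack=$ q q <C> r r  input=r r q q $  — match r
step 4: stack=$ q q <C> r  input=r q q $  — match r
step 5: stack=$ q q <C>  input=q q $  — expand <C> ::= epsilon
Stack after step 5: $ q q (top = q).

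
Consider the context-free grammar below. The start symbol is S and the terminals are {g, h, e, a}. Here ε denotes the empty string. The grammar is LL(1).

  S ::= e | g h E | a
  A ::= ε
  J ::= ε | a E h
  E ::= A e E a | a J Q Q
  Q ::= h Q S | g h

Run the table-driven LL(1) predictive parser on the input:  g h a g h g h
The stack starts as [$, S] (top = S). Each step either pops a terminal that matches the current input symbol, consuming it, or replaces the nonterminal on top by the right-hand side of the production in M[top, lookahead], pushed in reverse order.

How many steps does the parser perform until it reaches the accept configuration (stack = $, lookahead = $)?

12

      Stack      Input            Action
   1  $ S        g h a g h g h $  expand S ::= g h E
   2  $ E h g    g h a g h g h $  match g
   3  $ E h      h a g h g h $    match h
   4  $ E        a g h g h $      expand E ::= a J Q Q
   5  $ Q Q J a  a g h g h $      match a
   6  $ Q Q J    g h g h $        expand J ::= ε
   7  $ Q Q      g h g h $        expand Q ::= g h
   8  $ Q h g    g h g h $        match g
   9  $ Q h      h g h $          match h
  10  $ Q        g h $            expand Q ::= g h
  11  $ h g      g h $            match g
  12  $ h        h $              match h
Accept reached after 12 steps.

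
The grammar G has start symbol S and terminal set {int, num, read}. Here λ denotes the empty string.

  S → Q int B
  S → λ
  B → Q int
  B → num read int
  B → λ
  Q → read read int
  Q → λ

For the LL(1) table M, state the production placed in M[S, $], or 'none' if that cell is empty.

S → λ

FIRST(Q) = {λ, read}
FIRST(S) = {λ, int, read}  (via Q int B)
FIRST(B) = {λ, int, num, read}  (via Q int)
FOLLOW(S) includes $ since S is the start symbol.
FOLLOW(S): S appears on no right-hand side. Thus FOLLOW(S) = {$}.
For S → Q int B: FIRST(Q int B) = {int, read}, so it goes in M[S, t] for t ∈ {int, read}.
For S → λ: FIRST(λ) = {λ}, so it goes in M[S, t] for t ∈ {}; since λ ∈ FIRST, also for every t ∈ FOLLOW(S) = {$}.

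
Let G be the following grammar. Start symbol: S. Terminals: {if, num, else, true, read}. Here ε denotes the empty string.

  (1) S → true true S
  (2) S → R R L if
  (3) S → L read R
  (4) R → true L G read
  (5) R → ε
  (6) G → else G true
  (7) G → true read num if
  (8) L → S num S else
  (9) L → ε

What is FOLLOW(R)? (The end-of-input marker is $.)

{$, else, if, num, read, true}

FIRST(R): from R→true L G read we get {true}; from R→ε we get {ε}. So FIRST(R) = {ε, true}.
FIRST(G): from G→else G true we get {else}; from G→true read num if we get {true}. So FIRST(G) = {else, true}.
FIRST(S): from S→true true S we get {true}; from S→R R L if we get {if, read, true}; from S→L read R we get {if, read, true}. So FIRST(S) = {if, read, true}.
FIRST(L): from L→S num S else we get {if, read, true}; from L→ε we get {ε}. So FIRST(L) = {ε, if, read, true}.
FOLLOW(S) includes $ since S is the start symbol.
FOLLOW(S): in S→true true S, the suffix after S is empty (adds nothing new); in L→S num S else (occurrence 1), S is followed by num S else with FIRST {num}; in L→S num S else (occurrence 2), S is followed by else with FIRST {else}. Thus FOLLOW(S) = {$, else, num}.
FOLLOW(R): in S→R R L if (occurrence 1), R is followed by R L if with FIRST {if, read, true}; in S→R R L if (occurrence 2), R is followed by L if with FIRST {if, read, true}; in S→L read R, the suffix after R is empty, so FOLLOW(R) ⊇ FOLLOW(S) = {$, else, num}. Thus FOLLOW(R) = {$, else, if, num, read, true}.
FOLLOW(G): in R→true L G read, G is followed by read with FIRST {read}; in G→else G true, G is followed by true with FIRST {true}. Thus FOLLOW(G) = {read, true}.
FOLLOW(L): in S→R R L if, L is followed by if with FIRST {if}; in S→L read R, L is followed by read R with FIRST {read}; in R→true L G read, L is followed by G read with FIRST {else, true}. Thus FOLLOW(L) = {else, if, read, true}.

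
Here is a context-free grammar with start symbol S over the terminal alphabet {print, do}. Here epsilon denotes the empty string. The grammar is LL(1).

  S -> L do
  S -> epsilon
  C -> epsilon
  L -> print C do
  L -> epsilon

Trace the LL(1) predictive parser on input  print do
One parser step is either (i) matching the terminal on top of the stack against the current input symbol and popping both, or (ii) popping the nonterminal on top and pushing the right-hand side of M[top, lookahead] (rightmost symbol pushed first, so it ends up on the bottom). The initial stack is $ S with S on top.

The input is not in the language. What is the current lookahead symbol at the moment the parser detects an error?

     Stack            Input       Action
  1  $ S              print do $  expand S -> L do
  2  $ do L           print do $  expand L -> print C do
  3  $ do do C print  print do $  match print
  4  $ do do C        do $        expand C -> epsilon
  5  $ do do          do $        match do
  6  $ do             $           error: top is terminal do but lookahead is $

$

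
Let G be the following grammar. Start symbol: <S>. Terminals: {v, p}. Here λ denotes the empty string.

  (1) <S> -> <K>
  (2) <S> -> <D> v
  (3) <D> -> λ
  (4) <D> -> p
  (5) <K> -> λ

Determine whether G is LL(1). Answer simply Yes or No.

Yes

FIRST(<S>) = {λ, p, v}
FIRST(<D>) = {λ, p}
FIRST(<K>) = {λ}
FOLLOW(<S>) = {$}
FOLLOW(<D>) = {v}
FOLLOW(<K>) = {$}
Each cell of M receives at most one production.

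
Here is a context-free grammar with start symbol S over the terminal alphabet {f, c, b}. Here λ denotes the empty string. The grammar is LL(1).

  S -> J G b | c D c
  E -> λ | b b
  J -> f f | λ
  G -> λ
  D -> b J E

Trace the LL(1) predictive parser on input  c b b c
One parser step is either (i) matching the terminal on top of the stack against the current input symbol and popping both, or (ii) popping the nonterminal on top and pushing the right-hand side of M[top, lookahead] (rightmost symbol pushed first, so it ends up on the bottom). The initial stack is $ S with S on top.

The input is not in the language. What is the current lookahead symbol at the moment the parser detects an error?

c

     Stack      Input      Action
  1  $ S        c b b c $  expand S -> c D c
  2  $ c D c    c b b c $  match c
  3  $ c D      b b c $    expand D -> b J E
  4  $ c E J b  b b c $    match b
  5  $ c E J    b c $      expand J -> λ
  6  $ c E      b c $      expand E -> b b
  7  $ c b b    b c $      match b
  8  $ c b      c $        error: top is terminal b but lookahead is c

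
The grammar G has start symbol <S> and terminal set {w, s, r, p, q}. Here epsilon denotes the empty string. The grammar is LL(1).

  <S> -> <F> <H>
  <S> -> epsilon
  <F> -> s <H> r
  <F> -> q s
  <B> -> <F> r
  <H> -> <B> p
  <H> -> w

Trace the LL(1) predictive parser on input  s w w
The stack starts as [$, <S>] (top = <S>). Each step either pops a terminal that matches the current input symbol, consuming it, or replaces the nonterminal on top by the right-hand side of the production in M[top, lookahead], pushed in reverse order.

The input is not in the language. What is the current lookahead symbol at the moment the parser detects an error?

     Stack          Input    Action
  1  $ <S>          s w w $  expand <S> -> <F> <H>
  2  $ <H> <F>      s w w $  expand <F> -> s <H> r
  3  $ <H> r <H> s  s w w $  match s
  4  $ <H> r <H>    w w $    expand <H> -> w
  5  $ <H> r w      w w $    match w
  6  $ <H> r        w $      error: top is terminal r but lookahead is w

w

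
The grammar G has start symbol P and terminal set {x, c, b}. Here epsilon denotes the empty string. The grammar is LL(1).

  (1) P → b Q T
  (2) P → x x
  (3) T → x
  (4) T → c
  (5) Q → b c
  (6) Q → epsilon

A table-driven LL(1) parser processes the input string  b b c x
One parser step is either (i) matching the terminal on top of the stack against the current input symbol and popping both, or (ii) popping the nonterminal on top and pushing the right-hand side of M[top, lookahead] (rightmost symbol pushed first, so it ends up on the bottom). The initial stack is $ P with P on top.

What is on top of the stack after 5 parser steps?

step 1: stack=$ P  input=b b c x $  — expand P → b Q T
step 2: stack=$ T Q b  input=b b c x $  — match b
step 3: stack=$ T Q  input=b c x $  — expand Q → b c
step 4: stack=$ T c b  input=b c x $  — match b
step 5: stack=$ T c  input=c x $  — match c
Stack after step 5: $ T (top = T).

T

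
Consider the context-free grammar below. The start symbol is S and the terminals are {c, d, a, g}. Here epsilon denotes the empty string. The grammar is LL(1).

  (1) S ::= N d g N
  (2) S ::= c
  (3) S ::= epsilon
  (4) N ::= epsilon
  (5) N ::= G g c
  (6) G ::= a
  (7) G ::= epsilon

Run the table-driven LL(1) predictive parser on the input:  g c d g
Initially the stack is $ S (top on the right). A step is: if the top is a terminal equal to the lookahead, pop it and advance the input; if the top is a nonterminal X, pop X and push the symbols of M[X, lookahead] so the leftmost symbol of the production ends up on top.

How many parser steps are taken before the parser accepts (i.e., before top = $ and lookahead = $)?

8

     Stack          Input      Action
  1  $ S            g c d g $  expand S ::= N d g N
  2  $ N g d N      g c d g $  expand N ::= G g c
  3  $ N g d c g G  g c d g $  expand G ::= epsilon
  4  $ N g d c g    g c d g $  match g
  5  $ N g d c      c d g $    match c
  6  $ N g d        d g $      match d
  7  $ N g          g $        match g
  8  $ N            $          expand N ::= epsilon
Accept reached after 8 steps.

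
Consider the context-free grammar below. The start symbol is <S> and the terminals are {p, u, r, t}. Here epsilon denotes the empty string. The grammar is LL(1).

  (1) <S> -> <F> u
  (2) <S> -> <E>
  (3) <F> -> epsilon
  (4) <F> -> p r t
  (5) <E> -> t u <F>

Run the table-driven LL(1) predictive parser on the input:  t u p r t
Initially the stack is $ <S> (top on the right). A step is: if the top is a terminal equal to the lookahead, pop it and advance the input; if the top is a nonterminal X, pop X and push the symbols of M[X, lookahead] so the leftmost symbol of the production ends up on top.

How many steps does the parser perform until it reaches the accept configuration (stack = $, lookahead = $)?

     Stack      Input        Action
  1  $ <S>      t u p r t $  expand <S> -> <E>
  2  $ <E>      t u p r t $  expand <E> -> t u <F>
  3  $ <F> u t  t u p r t $  match t
  4  $ <F> u    u p r t $    match u
  5  $ <F>      p r t $      expand <F> -> p r t
  6  $ t r p    p r t $      match p
  7  $ t r      r t $        match r
  8  $ t        t $          match t
Accept reached after 8 steps.

8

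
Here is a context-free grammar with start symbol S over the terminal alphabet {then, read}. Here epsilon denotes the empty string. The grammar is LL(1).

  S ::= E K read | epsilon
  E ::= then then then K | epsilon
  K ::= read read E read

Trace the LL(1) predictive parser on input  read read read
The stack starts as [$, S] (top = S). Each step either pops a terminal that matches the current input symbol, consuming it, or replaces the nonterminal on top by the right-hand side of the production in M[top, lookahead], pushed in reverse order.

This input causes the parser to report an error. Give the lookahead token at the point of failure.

step 1: stack=$ S  input=read read read $  — expand S ::= E K read
step 2: stack=$ read K E  input=read read read $  — expand E ::= epsilon
step 3: stack=$ read K  input=read read read $  — expand K ::= read read E read
step 4: stack=$ read read E read read  input=read read read $  — match read
step 5: stack=$ read read E read  input=read read $  — match read
step 6: stack=$ read read E  input=read $  — expand E ::= epsilon
step 7: stack=$ read read  input=read $  — match read
step 8: stack=$ read  input=$  — error: top is terminal read but lookahead is $

$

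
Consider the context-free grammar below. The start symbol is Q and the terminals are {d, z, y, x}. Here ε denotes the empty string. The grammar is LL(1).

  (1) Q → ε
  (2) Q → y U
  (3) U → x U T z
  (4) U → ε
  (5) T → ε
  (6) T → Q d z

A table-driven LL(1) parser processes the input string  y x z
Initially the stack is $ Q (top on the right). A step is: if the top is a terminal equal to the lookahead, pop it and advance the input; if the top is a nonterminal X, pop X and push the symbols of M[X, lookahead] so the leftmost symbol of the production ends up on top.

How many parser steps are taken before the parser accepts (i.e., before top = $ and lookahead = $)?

step 1: stack=$ Q  input=y x z $  — expand Q → y U
step 2: stack=$ U y  input=y x z $  — match y
step 3: stack=$ U  input=x z $  — expand U → x U T z
step 4: stack=$ z T U x  input=x z $  — match x
step 5: stack=$ z T U  input=z $  — expand U → ε
step 6: stack=$ z T  input=z $  — expand T → ε
step 7: stack=$ z  input=z $  — match z
Accept reached after 7 steps.

7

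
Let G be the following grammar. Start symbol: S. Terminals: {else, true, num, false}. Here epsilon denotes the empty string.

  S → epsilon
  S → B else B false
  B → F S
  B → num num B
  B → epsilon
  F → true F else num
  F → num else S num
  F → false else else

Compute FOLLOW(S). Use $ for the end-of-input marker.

FIRST(F): from F→true F else num we get {true}; from F→num else S num we get {num}; from F→false else else we get {false}. So FIRST(F) = {false, num, true}.
FIRST(B): from B→F S we get {false, num, true}; from B→num num B we get {num}; from B→epsilon we get {epsilon}. So FIRST(B) = {epsilon, false, num, true}.
FIRST(S): from S→epsilon we get {epsilon}; from S→B else B false we get {else, false, num, true}. So FIRST(S) = {epsilon, else, false, num, true}.
FOLLOW(S) includes $ since S is the start symbol.
FOLLOW(B): in S→B else B false (occurrence 1), B is followed by else B false with FIRST {else}; in S→B else B false (occurrence 2), B is followed by false with FIRST {false}; in B→num num B, the suffix after B is empty (adds nothing new). Thus FOLLOW(B) = {else, false}.
FOLLOW(S): in B→F S, the suffix after S is empty, so FOLLOW(S) ⊇ FOLLOW(B) = {else, false}; in F→num else S num, S is followed by num with FIRST {num}. Thus FOLLOW(S) = {$, else, false, num}.
FOLLOW(F): in B→F S, F is followed by S with FIRST {epsilon, else, false, num, true}; in B→F S, the suffix after F is nullable, so FOLLOW(F) ⊇ FOLLOW(B) = {else, false}; in F→true F else num, F is followed by else num with FIRST {else}. Thus FOLLOW(F) = {else, false, num, true}.

{$, else, false, num}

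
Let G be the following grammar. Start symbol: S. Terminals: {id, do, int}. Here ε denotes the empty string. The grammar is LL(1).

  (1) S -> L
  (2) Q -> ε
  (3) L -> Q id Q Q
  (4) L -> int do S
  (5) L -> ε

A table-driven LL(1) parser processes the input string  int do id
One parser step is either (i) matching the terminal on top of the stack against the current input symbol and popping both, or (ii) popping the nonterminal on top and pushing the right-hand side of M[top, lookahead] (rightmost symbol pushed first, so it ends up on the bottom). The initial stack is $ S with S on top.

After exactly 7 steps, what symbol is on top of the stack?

step 1: stack=$ S  input=int do id $  — expand S -> L
step 2: stack=$ L  input=int do id $  — expand L -> int do S
step 3: stack=$ S do int  input=int do id $  — match int
step 4: stack=$ S do  input=do id $  — match do
step 5: stack=$ S  input=id $  — expand S -> L
step 6: stack=$ L  input=id $  — expand L -> Q id Q Q
step 7: stack=$ Q Q id Q  input=id $  — expand Q -> ε
Stack after step 7: $ Q Q id (top = id).

id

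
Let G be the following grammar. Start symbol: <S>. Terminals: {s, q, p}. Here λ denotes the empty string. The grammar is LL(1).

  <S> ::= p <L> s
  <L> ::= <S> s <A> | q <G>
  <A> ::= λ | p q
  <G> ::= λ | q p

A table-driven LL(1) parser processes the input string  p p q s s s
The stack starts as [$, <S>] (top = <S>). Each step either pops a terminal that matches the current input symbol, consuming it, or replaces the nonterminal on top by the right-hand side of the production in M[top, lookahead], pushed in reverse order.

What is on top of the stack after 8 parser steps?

s

step 1: stack=$ <S>  input=p p q s s s $  — expand <S> ::= p <L> s
step 2: stack=$ s <L> p  input=p p q s s s $  — match p
step 3: stack=$ s <L>  input=p q s s s $  — expand <L> ::= <S> s <A>
step 4: stack=$ s <A> s <S>  input=p q s s s $  — expand <S> ::= p <L> s
step 5: stack=$ s <A> s s <L> p  input=p q s s s $  — match p
step 6: stack=$ s <A> s s <L>  input=q s s s $  — expand <L> ::= q <G>
step 7: stack=$ s <A> s s <G> q  input=q s s s $  — match q
step 8: stack=$ s <A> s s <G>  input=s s s $  — expand <G> ::= λ
Stack after step 8: $ s <A> s s (top = s).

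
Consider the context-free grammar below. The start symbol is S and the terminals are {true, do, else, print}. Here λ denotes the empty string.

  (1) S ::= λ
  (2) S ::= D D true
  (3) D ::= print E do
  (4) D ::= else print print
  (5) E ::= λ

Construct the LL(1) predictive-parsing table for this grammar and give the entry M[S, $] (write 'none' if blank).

S ::= λ

FIRST(D): from D::=print E do we get {print}; from D::=else print print we get {else}. So FIRST(D) = {else, print}.
FIRST(E): from E::=λ we get {λ}. So FIRST(E) = {λ}.
FIRST(S): from S::=λ we get {λ}; from S::=D D true we get {else, print}. So FIRST(S) = {λ, else, print}.
FOLLOW(S) includes $ since S is the start symbol.
FOLLOW(S): S appears on no right-hand side. Thus FOLLOW(S) = {$}.
For S ::= λ: FIRST(λ) = {λ}, so it goes in M[S, t] for t ∈ {}; since λ ∈ FIRST, also for every t ∈ FOLLOW(S) = {$}.
For S ::= D D true: FIRST(D D true) = {else, print}, so it goes in M[S, t] for t ∈ {else, print}.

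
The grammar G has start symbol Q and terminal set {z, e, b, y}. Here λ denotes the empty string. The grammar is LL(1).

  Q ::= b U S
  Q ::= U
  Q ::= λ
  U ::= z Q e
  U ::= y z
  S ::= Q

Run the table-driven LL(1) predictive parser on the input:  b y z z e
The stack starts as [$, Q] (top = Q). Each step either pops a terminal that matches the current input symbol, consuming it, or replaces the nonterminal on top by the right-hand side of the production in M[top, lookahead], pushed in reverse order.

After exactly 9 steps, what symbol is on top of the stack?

step 1: stack=$ Q  input=b y z z e $  — expand Q ::= b U S
step 2: stack=$ S U b  input=b y z z e $  — match b
step 3: stack=$ S U  input=y z z e $  — expand U ::= y z
step 4: stack=$ S z y  input=y z z e $  — match y
step 5: stack=$ S z  input=z z e $  — match z
step 6: stack=$ S  input=z e $  — expand S ::= Q
step 7: stack=$ Q  input=z e $  — expand Q ::= U
step 8: stack=$ U  input=z e $  — expand U ::= z Q e
step 9: stack=$ e Q z  input=z e $  — match z
Stack after step 9: $ e Q (top = Q).

Q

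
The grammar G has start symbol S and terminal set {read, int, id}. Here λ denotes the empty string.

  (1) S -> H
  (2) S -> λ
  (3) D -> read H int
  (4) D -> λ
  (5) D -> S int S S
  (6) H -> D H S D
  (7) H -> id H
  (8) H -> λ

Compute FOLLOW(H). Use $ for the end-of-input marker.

FIRST(S): from S->H we get {λ, id, int, read}; from S->λ we get {λ}. So FIRST(S) = {λ, id, int, read}.
FIRST(D): from D->read H int we get {read}; from D->λ we get {λ}; from D->S int S S we get {id, int, read}. So FIRST(D) = {λ, id, int, read}.
FIRST(H): from H->D H S D we get {λ, id, int, read}; from H->id H we get {id}; from H->λ we get {λ}. So FIRST(H) = {λ, id, int, read}.
FOLLOW(S) includes $ since S is the start symbol.
FOLLOW(S): in D->S int S S (occurrence 1), S is followed by int S S with FIRST {int}; in D->S int S S (occurrence 2), S is followed by S with FIRST {λ, id, int, read}; in D->S int S S (occurrence 2), the suffix after S is nullable, so FOLLOW(S) ⊇ FOLLOW(D) = {$, id, int, read}; in D->S int S S (occurrence 3), the suffix after S is empty, so FOLLOW(S) ⊇ FOLLOW(D) = {$, id, int, read}; in H->D H S D, S is followed by D with FIRST {λ, id, int, read}; in H->D H S D, the suffix after S is nullable, so FOLLOW(S) ⊇ FOLLOW(H) = {$, id, int, read}. Thus FOLLOW(S) = {$, id, int, read}.
FOLLOW(H): in S->H, the suffix after H is empty, so FOLLOW(H) ⊇ FOLLOW(S) = {$, id, int, read}; in D->read H int, H is followed by int with FIRST {int}; in H->D H S D, H is followed by S D with FIRST {λ, id, int, read}; in H->D H S D, the suffix after H is nullable (adds nothing new); in H->id H, the suffix after H is empty (adds nothing new). Thus FOLLOW(H) = {$, id, int, read}.
FOLLOW(D): in H->D H S D (occurrence 1), D is followed by H S D with FIRST {λ, id, int, read}; in H->D H S D (occurrence 1), the suffix after D is nullable, so FOLLOW(D) ⊇ FOLLOW(H) = {$, id, int, read}; in H->D H S D (occurrence 2), the suffix after D is empty, so FOLLOW(D) ⊇ FOLLOW(H) = {$, id, int, read}. Thus FOLLOW(D) = {$, id, int, read}.

{$, id, int, read}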